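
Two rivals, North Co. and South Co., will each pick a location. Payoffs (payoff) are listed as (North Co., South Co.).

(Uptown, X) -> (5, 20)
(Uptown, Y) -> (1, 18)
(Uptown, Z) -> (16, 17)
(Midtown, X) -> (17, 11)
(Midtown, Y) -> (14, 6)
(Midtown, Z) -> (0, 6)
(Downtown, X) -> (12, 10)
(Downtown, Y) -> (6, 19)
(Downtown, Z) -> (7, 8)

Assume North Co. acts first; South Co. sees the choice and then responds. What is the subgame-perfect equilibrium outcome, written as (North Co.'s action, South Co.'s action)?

Solve by backward induction (North Co. leads).
- Uptown: South Co. compares 20, 18, 17 and picks X; North Co. would get 5.
- Midtown: South Co. compares 11, 6, 6 and picks X; North Co. would get 17.
- Downtown: South Co. compares 10, 19, 8 and picks Y; North Co. would get 6.
Maximizing over 5, 17, 6, North Co. chooses Midtown. Subgame-perfect outcome: (Midtown, X) with payoffs (17, 11).

(Midtown, X)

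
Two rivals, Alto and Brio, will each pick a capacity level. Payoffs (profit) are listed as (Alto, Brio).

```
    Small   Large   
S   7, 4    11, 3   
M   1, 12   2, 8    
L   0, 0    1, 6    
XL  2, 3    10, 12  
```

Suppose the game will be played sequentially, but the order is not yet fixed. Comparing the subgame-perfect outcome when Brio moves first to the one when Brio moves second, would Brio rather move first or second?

If Alto leads: Brio's best replies are S→Small, M→Small, L→Large, XL→Large; Alto's induced payoffs 7, 1, 1, 10; outcome (XL, Large), payoffs (10, 12).
If Brio leads: Alto's best replies are Small→S, Large→S; Brio's induced payoffs 4, 3; outcome (S, Small), payoffs (7, 4).
Brio gets 4 moving first and 12 moving second, so Brio prefers to move second.

second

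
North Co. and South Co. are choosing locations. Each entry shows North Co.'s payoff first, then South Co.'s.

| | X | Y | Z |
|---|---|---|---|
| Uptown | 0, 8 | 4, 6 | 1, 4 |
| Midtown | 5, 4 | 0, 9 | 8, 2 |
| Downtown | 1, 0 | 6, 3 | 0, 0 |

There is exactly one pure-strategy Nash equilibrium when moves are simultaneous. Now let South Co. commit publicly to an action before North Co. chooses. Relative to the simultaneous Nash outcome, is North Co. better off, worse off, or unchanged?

worse off

North Co. best-responds to each possible South Co. move:
- X: North Co. compares 0, 5, 1 and picks Midtown; South Co. would get 4.
- Y: North Co. compares 4, 0, 6 and picks Downtown; South Co. would get 3.
- Z: North Co. compares 1, 8, 0 and picks Midtown; South Co. would get 2.
South Co.'s induced payoffs are 4, 3, 2, so South Co. commits to X. Subgame-perfect outcome: (Midtown, X) with payoffs (5, 4).
Under simultaneous play:
North Co.'s best replies: X→Midtown; Y→Downtown; Z→Midtown.
South Co.'s best replies: Uptown→X; Midtown→Y; Downtown→Y.
The unique mutual best reply is (Downtown, Y), giving (6, 3).
North Co. earns 5 sequentially versus 6 at the Nash outcome: worse off.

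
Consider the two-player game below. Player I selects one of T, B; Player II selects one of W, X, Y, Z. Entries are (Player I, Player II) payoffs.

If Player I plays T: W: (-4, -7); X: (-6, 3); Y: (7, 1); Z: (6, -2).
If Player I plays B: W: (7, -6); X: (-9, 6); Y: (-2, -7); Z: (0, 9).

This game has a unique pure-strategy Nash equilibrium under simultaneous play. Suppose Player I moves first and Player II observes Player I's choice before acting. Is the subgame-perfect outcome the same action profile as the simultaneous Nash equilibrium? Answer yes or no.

Solve by backward induction (Player I leads).
- T: BR = X, leader payoff -6.
- B: BR = Z, leader payoff 0.
Among -6, 0, the best is 0 at B. Subgame-perfect outcome: (B, Z) with payoffs (0, 9).
Under simultaneous play:
Player I's best replies: W→B; X→T; Y→T; Z→T.
Player II's best replies: T→X; B→Z.
Only (T, X) has each player best-responding; Nash payoffs (-6, 3).
Sequential outcome (B, Z) differs from the Nash profile (T, X).

no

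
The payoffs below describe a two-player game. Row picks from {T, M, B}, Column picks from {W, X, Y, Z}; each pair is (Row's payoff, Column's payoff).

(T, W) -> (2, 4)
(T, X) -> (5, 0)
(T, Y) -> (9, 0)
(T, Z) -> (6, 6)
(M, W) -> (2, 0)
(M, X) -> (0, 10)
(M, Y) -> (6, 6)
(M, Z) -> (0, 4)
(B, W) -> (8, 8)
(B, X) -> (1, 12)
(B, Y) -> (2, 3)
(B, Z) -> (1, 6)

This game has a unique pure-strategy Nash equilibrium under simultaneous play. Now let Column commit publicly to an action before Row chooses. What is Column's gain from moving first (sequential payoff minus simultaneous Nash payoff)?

2

Row best-responds to each possible Column move:
- W: Row compares 2, 2, 8 and picks B; Column would get 8.
- X: Row compares 5, 0, 1 and picks T; Column would get 0.
- Y: Row compares 9, 6, 2 and picks T; Column would get 0.
- Z: Row compares 6, 0, 1 and picks T; Column would get 6.
Maximizing over 8, 0, 0, 6, Column chooses W. Subgame-perfect outcome: (B, W) with payoffs (8, 8).
Now find the simultaneous Nash equilibrium.
Row's best replies: W→B; X→T; Y→T; Z→T.
Column's best replies: T→Z; M→X; B→X.
The unique mutual best reply is (T, Z), giving (6, 6).
Column's commitment gain: 8 − 6 = 2.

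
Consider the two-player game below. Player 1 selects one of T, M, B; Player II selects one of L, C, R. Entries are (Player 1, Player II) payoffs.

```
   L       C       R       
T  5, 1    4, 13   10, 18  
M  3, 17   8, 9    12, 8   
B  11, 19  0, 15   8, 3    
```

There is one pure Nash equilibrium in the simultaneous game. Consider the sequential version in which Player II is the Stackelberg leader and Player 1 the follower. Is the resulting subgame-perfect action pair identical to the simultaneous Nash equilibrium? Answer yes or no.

Player 1 best-responds to each possible Player II move:
- L: Player 1 compares 5, 3, 11 and picks B; Player II would get 19.
- C: Player 1 compares 4, 8, 0 and picks M; Player II would get 9.
- R: Player 1 compares 10, 12, 8 and picks M; Player II would get 8.
Maximizing over 19, 9, 8, Player II chooses L. Subgame-perfect outcome: (B, L) with payoffs (11, 19).
For the simultaneous game, intersect best replies.
Player 1's best replies: L→B; C→M; R→M.
Player II's best replies: T→R; M→L; B→L.
The unique mutual best reply is (B, L), giving (11, 19).
Sequential outcome (B, L) coincides with the Nash profile (B, L).

yes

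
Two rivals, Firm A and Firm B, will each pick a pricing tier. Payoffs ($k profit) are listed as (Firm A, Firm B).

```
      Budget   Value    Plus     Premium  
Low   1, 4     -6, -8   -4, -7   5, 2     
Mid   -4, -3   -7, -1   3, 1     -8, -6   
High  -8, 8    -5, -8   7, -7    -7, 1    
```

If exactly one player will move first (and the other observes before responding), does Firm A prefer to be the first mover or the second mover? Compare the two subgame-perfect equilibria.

If Firm A leads: Firm B's best replies are Low→Budget, Mid→Plus, High→Budget; Firm A's induced payoffs 1, 3, -8; outcome (Mid, Plus), payoffs (3, 1).
If Firm B leads: Firm A's best replies are Budget→Low, Value→High, Plus→High, Premium→Low; Firm B's induced payoffs 4, -8, -7, 2; outcome (Low, Budget), payoffs (1, 4).
Firm A gets 3 moving first and 1 moving second, so Firm A prefers to move first.

first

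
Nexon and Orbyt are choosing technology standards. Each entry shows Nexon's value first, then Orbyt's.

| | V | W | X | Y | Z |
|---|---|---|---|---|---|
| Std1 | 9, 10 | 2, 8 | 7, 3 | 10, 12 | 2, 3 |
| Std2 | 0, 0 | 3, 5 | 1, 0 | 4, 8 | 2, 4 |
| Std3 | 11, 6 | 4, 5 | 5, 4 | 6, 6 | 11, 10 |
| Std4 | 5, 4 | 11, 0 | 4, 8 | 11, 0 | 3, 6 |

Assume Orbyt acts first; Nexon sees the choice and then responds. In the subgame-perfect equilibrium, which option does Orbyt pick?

Z

Work backward from Nexon's decision.
- V → Nexon plays Std3 (best of 9, 0, 11, 5); Orbyt gets 6.
- W → Nexon plays Std4 (best of 2, 3, 4, 11); Orbyt gets 0.
- X → Nexon plays Std1 (best of 7, 1, 5, 4); Orbyt gets 3.
- Y → Nexon plays Std4 (best of 10, 4, 6, 11); Orbyt gets 0.
- Z → Nexon plays Std3 (best of 2, 2, 11, 3); Orbyt gets 10.
Among 6, 0, 3, 0, 10, the best is 10 at Z. Subgame-perfect outcome: (Std3, Z) with payoffs (11, 10).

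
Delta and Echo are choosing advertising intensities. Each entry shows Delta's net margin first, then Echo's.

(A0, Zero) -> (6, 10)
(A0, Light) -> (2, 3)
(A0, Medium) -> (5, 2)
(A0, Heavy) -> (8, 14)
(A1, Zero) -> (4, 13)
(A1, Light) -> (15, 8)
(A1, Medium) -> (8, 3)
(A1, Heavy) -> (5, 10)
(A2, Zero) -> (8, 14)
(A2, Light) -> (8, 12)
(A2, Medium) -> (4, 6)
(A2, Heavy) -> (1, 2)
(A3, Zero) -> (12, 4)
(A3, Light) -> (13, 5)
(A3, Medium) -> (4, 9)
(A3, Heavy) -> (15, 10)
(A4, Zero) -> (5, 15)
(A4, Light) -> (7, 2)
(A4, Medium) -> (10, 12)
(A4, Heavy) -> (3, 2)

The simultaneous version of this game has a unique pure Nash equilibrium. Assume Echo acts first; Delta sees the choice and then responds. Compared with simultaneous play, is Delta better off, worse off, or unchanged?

worse off

Solve by backward induction (Echo leads).
- Zero: BR = A3, leader payoff 4.
- Light: BR = A1, leader payoff 8.
- Medium: BR = A4, leader payoff 12.
- Heavy: BR = A3, leader payoff 10.
Maximizing over 4, 8, 12, 10, Echo chooses Medium. Subgame-perfect outcome: (A4, Medium) with payoffs (10, 12).
Now find the simultaneous Nash equilibrium.
Delta's best replies: Zero→A3; Light→A1; Medium→A4; Heavy→A3.
Echo's best replies: A0→Heavy; A1→Zero; A2→Zero; A3→Heavy; A4→Zero.
The unique mutual best reply is (A3, Heavy), giving (15, 10).
Delta earns 10 sequentially versus 15 at the Nash outcome: worse off.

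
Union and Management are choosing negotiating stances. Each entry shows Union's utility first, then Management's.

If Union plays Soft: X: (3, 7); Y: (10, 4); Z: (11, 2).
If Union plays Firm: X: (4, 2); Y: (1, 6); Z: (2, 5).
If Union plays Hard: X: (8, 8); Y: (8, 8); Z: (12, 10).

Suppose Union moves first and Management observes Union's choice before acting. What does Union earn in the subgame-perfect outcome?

Management best-responds to each possible Union move:
- Soft: BR = X, leader payoff 3.
- Firm: BR = Y, leader payoff 1.
- Hard: BR = Z, leader payoff 12.
Union's induced payoffs are 3, 1, 12, so Union commits to Hard. Subgame-perfect outcome: (Hard, Z) with payoffs (12, 10).

12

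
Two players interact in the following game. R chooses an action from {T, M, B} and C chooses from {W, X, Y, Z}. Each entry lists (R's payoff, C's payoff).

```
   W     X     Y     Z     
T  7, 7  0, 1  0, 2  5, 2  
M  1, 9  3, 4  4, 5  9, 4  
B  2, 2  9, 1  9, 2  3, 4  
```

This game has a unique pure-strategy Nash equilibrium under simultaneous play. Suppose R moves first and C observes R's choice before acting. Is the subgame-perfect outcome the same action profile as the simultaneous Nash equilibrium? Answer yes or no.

yes

C best-responds to each possible R move:
- T → C plays W (best of 7, 1, 2, 2); R gets 7.
- M → C plays W (best of 9, 4, 5, 4); R gets 1.
- B → C plays Z (best of 2, 1, 2, 4); R gets 3.
Among 7, 1, 3, the best is 7 at T. Subgame-perfect outcome: (T, W) with payoffs (7, 7).
Now find the simultaneous Nash equilibrium.
R's best replies: W→T; X→B; Y→B; Z→M.
C's best replies: T→W; M→W; B→Z.
The unique mutual best reply is (T, W), giving (7, 7).
Sequential outcome (T, W) coincides with the Nash profile (T, W).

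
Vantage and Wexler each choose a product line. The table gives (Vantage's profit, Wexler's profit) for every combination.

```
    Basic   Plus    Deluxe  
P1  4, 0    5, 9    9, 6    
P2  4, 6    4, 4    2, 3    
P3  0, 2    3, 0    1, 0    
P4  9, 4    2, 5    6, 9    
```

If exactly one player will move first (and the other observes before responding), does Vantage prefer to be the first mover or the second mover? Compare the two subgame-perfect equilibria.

If Vantage leads: Wexler's best replies are P1→Plus, P2→Basic, P3→Basic, P4→Deluxe; Vantage's induced payoffs 5, 4, 0, 6; outcome (P4, Deluxe), payoffs (6, 9).
If Wexler leads: Vantage's best replies are Basic→P4, Plus→P1, Deluxe→P1; Wexler's induced payoffs 4, 9, 6; outcome (P1, Plus), payoffs (5, 9).
Vantage gets 6 moving first and 5 moving second, so Vantage prefers to move first.

first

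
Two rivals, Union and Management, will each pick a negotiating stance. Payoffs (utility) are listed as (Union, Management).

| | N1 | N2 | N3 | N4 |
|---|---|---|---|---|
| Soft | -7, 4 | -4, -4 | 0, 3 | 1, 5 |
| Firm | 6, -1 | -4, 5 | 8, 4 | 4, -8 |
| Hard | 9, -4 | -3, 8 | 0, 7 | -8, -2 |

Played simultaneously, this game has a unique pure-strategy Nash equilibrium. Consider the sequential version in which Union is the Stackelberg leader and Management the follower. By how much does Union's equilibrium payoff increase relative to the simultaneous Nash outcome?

Work backward from Management's decision.
- Soft: Management compares 4, -4, 3, 5 and picks N4; Union would get 1.
- Firm: Management compares -1, 5, 4, -8 and picks N2; Union would get -4.
- Hard: Management compares -4, 8, 7, -2 and picks N2; Union would get -3.
Union's induced payoffs are 1, -4, -3, so Union commits to Soft. Subgame-perfect outcome: (Soft, N4) with payoffs (1, 5).
Under simultaneous play:
Union's best replies: N1→Hard; N2→Hard; N3→Firm; N4→Firm.
Management's best replies: Soft→N4; Firm→N2; Hard→N2.
Only (Hard, N2) has each player best-responding; Nash payoffs (-3, 8).
Union's commitment gain: 1 − -3 = 4.

4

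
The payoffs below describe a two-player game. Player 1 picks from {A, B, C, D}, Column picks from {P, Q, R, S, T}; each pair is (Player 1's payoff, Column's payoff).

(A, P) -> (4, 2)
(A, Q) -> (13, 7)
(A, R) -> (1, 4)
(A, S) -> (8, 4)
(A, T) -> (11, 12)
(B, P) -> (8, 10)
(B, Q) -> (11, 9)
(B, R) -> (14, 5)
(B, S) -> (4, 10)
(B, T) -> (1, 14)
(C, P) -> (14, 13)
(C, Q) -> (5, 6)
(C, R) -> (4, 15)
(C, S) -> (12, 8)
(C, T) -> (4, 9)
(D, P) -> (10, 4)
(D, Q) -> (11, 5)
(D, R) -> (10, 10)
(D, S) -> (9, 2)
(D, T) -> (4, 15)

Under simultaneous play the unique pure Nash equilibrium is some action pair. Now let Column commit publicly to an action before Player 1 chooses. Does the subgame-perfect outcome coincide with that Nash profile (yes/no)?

no

Backward induction with Column moving first.
- P: Player 1 compares 4, 8, 14, 10 and picks C; Column would get 13.
- Q: Player 1 compares 13, 11, 5, 11 and picks A; Column would get 7.
- R: Player 1 compares 1, 14, 4, 10 and picks B; Column would get 5.
- S: Player 1 compares 8, 4, 12, 9 and picks C; Column would get 8.
- T: Player 1 compares 11, 1, 4, 4 and picks A; Column would get 12.
Among 13, 7, 5, 8, 12, the best is 13 at P. Subgame-perfect outcome: (C, P) with payoffs (14, 13).
Under simultaneous play:
Player 1's best replies: P→C; Q→A; R→B; S→C; T→A.
Column's best replies: A→T; B→T; C→R; D→T.
Only (A, T) has each player best-responding; Nash payoffs (11, 12).
Sequential outcome (C, P) differs from the Nash profile (A, T).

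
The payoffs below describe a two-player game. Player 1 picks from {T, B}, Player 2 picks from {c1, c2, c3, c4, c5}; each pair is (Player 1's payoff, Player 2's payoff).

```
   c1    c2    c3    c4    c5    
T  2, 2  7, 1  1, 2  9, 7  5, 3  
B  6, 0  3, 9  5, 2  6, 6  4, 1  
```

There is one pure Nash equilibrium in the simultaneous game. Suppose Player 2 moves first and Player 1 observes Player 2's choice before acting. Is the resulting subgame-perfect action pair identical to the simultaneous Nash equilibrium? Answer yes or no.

Player 1 best-responds to each possible Player 2 move:
- c1: Player 1 compares 2, 6 and picks B; Player 2 would get 0.
- c2: Player 1 compares 7, 3 and picks T; Player 2 would get 1.
- c3: Player 1 compares 1, 5 and picks B; Player 2 would get 2.
- c4: Player 1 compares 9, 6 and picks T; Player 2 would get 7.
- c5: Player 1 compares 5, 4 and picks T; Player 2 would get 3.
Player 2's induced payoffs are 0, 1, 2, 7, 3, so Player 2 commits to c4. Subgame-perfect outcome: (T, c4) with payoffs (9, 7).
Now find the simultaneous Nash equilibrium.
Player 1's best replies: c1→B; c2→T; c3→B; c4→T; c5→T.
Player 2's best replies: T→c4; B→c2.
The unique mutual best reply is (T, c4), giving (9, 7).
Sequential outcome (T, c4) coincides with the Nash profile (T, c4).

yes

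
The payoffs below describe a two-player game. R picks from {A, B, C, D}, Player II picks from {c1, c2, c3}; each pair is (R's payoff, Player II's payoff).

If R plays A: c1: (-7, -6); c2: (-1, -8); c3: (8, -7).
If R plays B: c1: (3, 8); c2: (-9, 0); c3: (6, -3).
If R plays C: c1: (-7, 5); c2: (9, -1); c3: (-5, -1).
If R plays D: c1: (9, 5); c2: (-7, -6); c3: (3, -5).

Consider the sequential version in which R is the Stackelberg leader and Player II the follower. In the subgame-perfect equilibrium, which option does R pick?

D

Backward induction with R moving first.
- A: BR = c1, leader payoff -7.
- B: BR = c1, leader payoff 3.
- C: BR = c1, leader payoff -7.
- D: BR = c1, leader payoff 9.
Among -7, 3, -7, 9, the best is 9 at D. Subgame-perfect outcome: (D, c1) with payoffs (9, 5).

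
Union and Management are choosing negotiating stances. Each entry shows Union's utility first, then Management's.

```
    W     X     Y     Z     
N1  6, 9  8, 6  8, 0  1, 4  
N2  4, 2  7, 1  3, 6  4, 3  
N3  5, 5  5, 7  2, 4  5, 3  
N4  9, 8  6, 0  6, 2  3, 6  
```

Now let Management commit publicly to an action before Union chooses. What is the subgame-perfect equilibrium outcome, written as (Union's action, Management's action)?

(N4, W)

Union best-responds to each possible Management move:
- W: Union compares 6, 4, 5, 9 and picks N4; Management would get 8.
- X: Union compares 8, 7, 5, 6 and picks N1; Management would get 6.
- Y: Union compares 8, 3, 2, 6 and picks N1; Management would get 0.
- Z: Union compares 1, 4, 5, 3 and picks N3; Management would get 3.
Maximizing over 8, 6, 0, 3, Management chooses W. Subgame-perfect outcome: (N4, W) with payoffs (9, 8).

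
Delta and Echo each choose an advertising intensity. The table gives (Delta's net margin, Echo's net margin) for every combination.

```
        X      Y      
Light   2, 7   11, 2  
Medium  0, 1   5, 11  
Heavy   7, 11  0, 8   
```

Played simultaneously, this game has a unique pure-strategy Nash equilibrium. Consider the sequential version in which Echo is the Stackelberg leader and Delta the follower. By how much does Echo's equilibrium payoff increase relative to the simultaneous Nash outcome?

Backward induction with Echo moving first.
- X: BR = Heavy, leader payoff 11.
- Y: BR = Light, leader payoff 2.
Among 11, 2, the best is 11 at X. Subgame-perfect outcome: (Heavy, X) with payoffs (7, 11).
Now find the simultaneous Nash equilibrium.
Delta's best replies: X→Heavy; Y→Light.
Echo's best replies: Light→X; Medium→Y; Heavy→X.
The unique mutual best reply is (Heavy, X), giving (7, 11).
Echo's commitment gain: 11 − 11 = 0.

0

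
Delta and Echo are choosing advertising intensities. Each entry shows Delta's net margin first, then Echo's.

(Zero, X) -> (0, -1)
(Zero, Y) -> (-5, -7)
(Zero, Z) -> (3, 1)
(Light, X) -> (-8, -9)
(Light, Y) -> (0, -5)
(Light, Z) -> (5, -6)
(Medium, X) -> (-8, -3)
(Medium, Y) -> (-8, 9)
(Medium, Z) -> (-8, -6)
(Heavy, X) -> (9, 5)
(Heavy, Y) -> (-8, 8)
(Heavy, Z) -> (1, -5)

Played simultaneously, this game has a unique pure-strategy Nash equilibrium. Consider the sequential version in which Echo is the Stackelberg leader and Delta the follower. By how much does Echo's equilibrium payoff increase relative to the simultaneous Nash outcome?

10

Solve by backward induction (Echo leads).
- X → Delta plays Heavy (best of 0, -8, -8, 9); Echo gets 5.
- Y → Delta plays Light (best of -5, 0, -8, -8); Echo gets -5.
- Z → Delta plays Light (best of 3, 5, -8, 1); Echo gets -6.
Maximizing over 5, -5, -6, Echo chooses X. Subgame-perfect outcome: (Heavy, X) with payoffs (9, 5).
Under simultaneous play:
Delta's best replies: X→Heavy; Y→Light; Z→Light.
Echo's best replies: Zero→Z; Light→Y; Medium→Y; Heavy→Y.
Only (Light, Y) has each player best-responding; Nash payoffs (0, -5).
Echo's commitment gain: 5 − -5 = 10.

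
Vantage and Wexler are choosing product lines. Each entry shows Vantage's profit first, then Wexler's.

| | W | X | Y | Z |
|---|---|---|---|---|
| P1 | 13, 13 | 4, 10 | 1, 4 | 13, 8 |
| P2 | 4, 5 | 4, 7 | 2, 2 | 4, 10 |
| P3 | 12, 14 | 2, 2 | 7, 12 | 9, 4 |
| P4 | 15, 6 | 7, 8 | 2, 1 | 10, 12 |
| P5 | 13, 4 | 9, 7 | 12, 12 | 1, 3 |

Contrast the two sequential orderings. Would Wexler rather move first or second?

If Vantage leads: Wexler's best replies are P1→W, P2→Z, P3→W, P4→Z, P5→Y; Vantage's induced payoffs 13, 4, 12, 10, 12; outcome (P1, W), payoffs (13, 13).
If Wexler leads: Vantage's best replies are W→P4, X→P5, Y→P5, Z→P1; Wexler's induced payoffs 6, 7, 12, 8; outcome (P5, Y), payoffs (12, 12).
Wexler gets 12 moving first and 13 moving second, so Wexler prefers to move second.

second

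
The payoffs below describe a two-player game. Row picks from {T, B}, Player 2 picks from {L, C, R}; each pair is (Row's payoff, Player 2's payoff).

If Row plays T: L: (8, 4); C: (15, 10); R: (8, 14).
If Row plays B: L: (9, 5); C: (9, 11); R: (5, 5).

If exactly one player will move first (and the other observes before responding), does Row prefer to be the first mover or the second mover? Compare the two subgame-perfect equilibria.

first

If Row leads: Player 2's best replies are T→R, B→C; Row's induced payoffs 8, 9; outcome (B, C), payoffs (9, 11).
If Player 2 leads: Row's best replies are L→B, C→T, R→T; Player 2's induced payoffs 5, 10, 14; outcome (T, R), payoffs (8, 14).
Row gets 9 moving first and 8 moving second, so Row prefers to move first.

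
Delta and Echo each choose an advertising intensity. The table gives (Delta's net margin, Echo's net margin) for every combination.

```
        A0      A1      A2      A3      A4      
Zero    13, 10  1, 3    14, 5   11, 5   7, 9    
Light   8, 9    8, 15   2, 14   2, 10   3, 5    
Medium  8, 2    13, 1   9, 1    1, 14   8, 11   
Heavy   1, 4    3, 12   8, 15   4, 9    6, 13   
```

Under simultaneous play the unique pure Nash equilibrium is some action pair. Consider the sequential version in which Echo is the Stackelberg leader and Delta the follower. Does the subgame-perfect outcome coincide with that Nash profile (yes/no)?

no

Work backward from Delta's decision.
- A0: Delta compares 13, 8, 8, 1 and picks Zero; Echo would get 10.
- A1: Delta compares 1, 8, 13, 3 and picks Medium; Echo would get 1.
- A2: Delta compares 14, 2, 9, 8 and picks Zero; Echo would get 5.
- A3: Delta compares 11, 2, 1, 4 and picks Zero; Echo would get 5.
- A4: Delta compares 7, 3, 8, 6 and picks Medium; Echo would get 11.
Among 10, 1, 5, 5, 11, the best is 11 at A4. Subgame-perfect outcome: (Medium, A4) with payoffs (8, 11).
Now find the simultaneous Nash equilibrium.
Delta's best replies: A0→Zero; A1→Medium; A2→Zero; A3→Zero; A4→Medium.
Echo's best replies: Zero→A0; Light→A1; Medium→A3; Heavy→A2.
The unique mutual best reply is (Zero, A0), giving (13, 10).
Sequential outcome (Medium, A4) differs from the Nash profile (Zero, A0).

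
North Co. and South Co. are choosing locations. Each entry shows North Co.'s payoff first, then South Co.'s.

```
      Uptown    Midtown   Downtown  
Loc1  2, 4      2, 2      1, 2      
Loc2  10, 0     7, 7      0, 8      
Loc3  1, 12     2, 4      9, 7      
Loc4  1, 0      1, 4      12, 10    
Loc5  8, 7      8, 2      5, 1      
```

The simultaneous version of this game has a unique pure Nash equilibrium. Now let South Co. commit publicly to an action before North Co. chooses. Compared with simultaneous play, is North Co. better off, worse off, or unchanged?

North Co. best-responds to each possible South Co. move:
- Uptown: BR = Loc2, leader payoff 0.
- Midtown: BR = Loc5, leader payoff 2.
- Downtown: BR = Loc4, leader payoff 10.
Among 0, 2, 10, the best is 10 at Downtown. Subgame-perfect outcome: (Loc4, Downtown) with payoffs (12, 10).
For the simultaneous game, intersect best replies.
North Co.'s best replies: Uptown→Loc2; Midtown→Loc5; Downtown→Loc4.
South Co.'s best replies: Loc1→Uptown; Loc2→Downtown; Loc3→Uptown; Loc4→Downtown; Loc5→Uptown.
The unique mutual best reply is (Loc4, Downtown), giving (12, 10).
North Co. earns 12 sequentially versus 12 at the Nash outcome: unchanged.

unchanged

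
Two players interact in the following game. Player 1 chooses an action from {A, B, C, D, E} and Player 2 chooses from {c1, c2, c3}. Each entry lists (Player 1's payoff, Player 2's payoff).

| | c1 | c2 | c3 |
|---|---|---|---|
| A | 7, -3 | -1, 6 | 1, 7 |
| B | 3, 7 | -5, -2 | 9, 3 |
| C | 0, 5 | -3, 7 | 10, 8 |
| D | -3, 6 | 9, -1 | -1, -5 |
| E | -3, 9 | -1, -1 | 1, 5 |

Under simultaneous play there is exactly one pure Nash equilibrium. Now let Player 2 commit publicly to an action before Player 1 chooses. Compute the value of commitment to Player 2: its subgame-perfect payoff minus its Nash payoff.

0

Player 1 best-responds to each possible Player 2 move:
- c1 → Player 1 plays A (best of 7, 3, 0, -3, -3); Player 2 gets -3.
- c2 → Player 1 plays D (best of -1, -5, -3, 9, -1); Player 2 gets -1.
- c3 → Player 1 plays C (best of 1, 9, 10, -1, 1); Player 2 gets 8.
Maximizing over -3, -1, 8, Player 2 chooses c3. Subgame-perfect outcome: (C, c3) with payoffs (10, 8).
Now find the simultaneous Nash equilibrium.
Player 1's best replies: c1→A; c2→D; c3→C.
Player 2's best replies: A→c3; B→c1; C→c3; D→c1; E→c1.
The unique mutual best reply is (C, c3), giving (10, 8).
Player 2's commitment gain: 8 − 8 = 0.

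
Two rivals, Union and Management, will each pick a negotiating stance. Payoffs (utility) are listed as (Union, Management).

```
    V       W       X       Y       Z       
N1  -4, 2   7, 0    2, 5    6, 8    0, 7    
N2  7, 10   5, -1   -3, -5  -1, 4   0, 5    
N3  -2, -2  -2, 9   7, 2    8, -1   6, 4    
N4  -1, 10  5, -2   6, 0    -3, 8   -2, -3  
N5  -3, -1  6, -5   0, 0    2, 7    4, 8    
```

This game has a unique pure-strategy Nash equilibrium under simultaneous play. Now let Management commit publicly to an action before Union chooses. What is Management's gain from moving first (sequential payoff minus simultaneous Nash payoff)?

0

Solve by backward induction (Management leads).
- V: BR = N2, leader payoff 10.
- W: BR = N1, leader payoff 0.
- X: BR = N3, leader payoff 2.
- Y: BR = N3, leader payoff -1.
- Z: BR = N3, leader payoff 4.
Among 10, 0, 2, -1, 4, the best is 10 at V. Subgame-perfect outcome: (N2, V) with payoffs (7, 10).
Now find the simultaneous Nash equilibrium.
Union's best replies: V→N2; W→N1; X→N3; Y→N3; Z→N3.
Management's best replies: N1→Y; N2→V; N3→W; N4→V; N5→Z.
The unique mutual best reply is (N2, V), giving (7, 10).
Management's commitment gain: 10 − 10 = 0.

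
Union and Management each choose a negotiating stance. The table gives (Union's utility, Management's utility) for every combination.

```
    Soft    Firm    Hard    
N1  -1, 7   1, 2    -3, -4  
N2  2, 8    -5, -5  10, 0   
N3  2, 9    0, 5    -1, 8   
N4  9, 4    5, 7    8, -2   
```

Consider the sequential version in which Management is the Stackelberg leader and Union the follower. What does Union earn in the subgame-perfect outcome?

Work backward from Union's decision.
- Soft: BR = N4, leader payoff 4.
- Firm: BR = N4, leader payoff 7.
- Hard: BR = N2, leader payoff 0.
Among 4, 7, 0, the best is 7 at Firm. Subgame-perfect outcome: (N4, Firm) with payoffs (5, 7).

5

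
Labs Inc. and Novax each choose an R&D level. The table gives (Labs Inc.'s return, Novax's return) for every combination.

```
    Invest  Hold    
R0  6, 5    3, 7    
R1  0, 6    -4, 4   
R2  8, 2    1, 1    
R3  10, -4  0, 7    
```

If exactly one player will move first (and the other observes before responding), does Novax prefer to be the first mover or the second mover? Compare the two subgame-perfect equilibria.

If Labs Inc. leads: Novax's best replies are R0→Hold, R1→Invest, R2→Invest, R3→Hold; Labs Inc.'s induced payoffs 3, 0, 8, 0; outcome (R2, Invest), payoffs (8, 2).
If Novax leads: Labs Inc.'s best replies are Invest→R3, Hold→R0; Novax's induced payoffs -4, 7; outcome (R0, Hold), payoffs (3, 7).
Novax gets 7 moving first and 2 moving second, so Novax prefers to move first.

first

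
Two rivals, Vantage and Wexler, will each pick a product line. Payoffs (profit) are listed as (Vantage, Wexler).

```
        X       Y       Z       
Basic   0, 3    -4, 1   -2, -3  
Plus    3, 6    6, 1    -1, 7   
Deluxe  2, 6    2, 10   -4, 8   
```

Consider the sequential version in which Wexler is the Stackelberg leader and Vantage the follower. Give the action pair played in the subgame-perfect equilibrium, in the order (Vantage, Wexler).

(Plus, Z)

Backward induction with Wexler moving first.
- X → Vantage plays Plus (best of 0, 3, 2); Wexler gets 6.
- Y → Vantage plays Plus (best of -4, 6, 2); Wexler gets 1.
- Z → Vantage plays Plus (best of -2, -1, -4); Wexler gets 7.
Among 6, 1, 7, the best is 7 at Z. Subgame-perfect outcome: (Plus, Z) with payoffs (-1, 7).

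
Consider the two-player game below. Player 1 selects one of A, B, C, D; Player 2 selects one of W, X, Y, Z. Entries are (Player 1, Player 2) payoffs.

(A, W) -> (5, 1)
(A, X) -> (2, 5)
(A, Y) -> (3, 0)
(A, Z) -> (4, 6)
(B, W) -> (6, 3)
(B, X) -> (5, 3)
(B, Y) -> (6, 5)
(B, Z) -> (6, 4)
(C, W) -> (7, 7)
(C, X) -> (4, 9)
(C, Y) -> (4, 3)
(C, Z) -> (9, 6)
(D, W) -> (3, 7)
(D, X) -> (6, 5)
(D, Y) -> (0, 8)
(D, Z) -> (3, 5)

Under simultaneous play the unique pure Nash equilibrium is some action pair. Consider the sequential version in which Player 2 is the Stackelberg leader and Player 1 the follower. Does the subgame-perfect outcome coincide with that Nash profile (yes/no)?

Backward induction with Player 2 moving first.
- W: BR = C, leader payoff 7.
- X: BR = D, leader payoff 5.
- Y: BR = B, leader payoff 5.
- Z: BR = C, leader payoff 6.
Maximizing over 7, 5, 5, 6, Player 2 chooses W. Subgame-perfect outcome: (C, W) with payoffs (7, 7).
Under simultaneous play:
Player 1's best replies: W→C; X→D; Y→B; Z→C.
Player 2's best replies: A→Z; B→Y; C→X; D→Y.
The unique mutual best reply is (B, Y), giving (6, 5).
Sequential outcome (C, W) differs from the Nash profile (B, Y).

no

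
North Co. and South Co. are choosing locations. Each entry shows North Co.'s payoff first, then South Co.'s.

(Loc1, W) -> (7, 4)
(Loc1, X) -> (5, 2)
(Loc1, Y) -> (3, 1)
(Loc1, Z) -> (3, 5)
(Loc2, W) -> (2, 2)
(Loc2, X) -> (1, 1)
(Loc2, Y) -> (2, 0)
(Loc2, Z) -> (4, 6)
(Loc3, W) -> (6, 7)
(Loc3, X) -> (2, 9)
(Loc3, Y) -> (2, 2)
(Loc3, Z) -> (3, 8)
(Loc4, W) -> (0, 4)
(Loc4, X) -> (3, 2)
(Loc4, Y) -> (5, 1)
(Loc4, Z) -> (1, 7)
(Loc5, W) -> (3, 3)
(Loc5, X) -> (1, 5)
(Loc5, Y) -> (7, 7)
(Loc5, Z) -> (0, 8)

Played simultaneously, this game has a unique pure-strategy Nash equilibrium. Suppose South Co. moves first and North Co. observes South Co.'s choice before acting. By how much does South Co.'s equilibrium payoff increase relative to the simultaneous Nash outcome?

1

Work backward from North Co.'s decision.
- W: North Co. compares 7, 2, 6, 0, 3 and picks Loc1; South Co. would get 4.
- X: North Co. compares 5, 1, 2, 3, 1 and picks Loc1; South Co. would get 2.
- Y: North Co. compares 3, 2, 2, 5, 7 and picks Loc5; South Co. would get 7.
- Z: North Co. compares 3, 4, 3, 1, 0 and picks Loc2; South Co. would get 6.
Among 4, 2, 7, 6, the best is 7 at Y. Subgame-perfect outcome: (Loc5, Y) with payoffs (7, 7).
Under simultaneous play:
North Co.'s best replies: W→Loc1; X→Loc1; Y→Loc5; Z→Loc2.
South Co.'s best replies: Loc1→Z; Loc2→Z; Loc3→X; Loc4→Z; Loc5→Z.
The unique mutual best reply is (Loc2, Z), giving (4, 6).
South Co.'s commitment gain: 7 − 6 = 1.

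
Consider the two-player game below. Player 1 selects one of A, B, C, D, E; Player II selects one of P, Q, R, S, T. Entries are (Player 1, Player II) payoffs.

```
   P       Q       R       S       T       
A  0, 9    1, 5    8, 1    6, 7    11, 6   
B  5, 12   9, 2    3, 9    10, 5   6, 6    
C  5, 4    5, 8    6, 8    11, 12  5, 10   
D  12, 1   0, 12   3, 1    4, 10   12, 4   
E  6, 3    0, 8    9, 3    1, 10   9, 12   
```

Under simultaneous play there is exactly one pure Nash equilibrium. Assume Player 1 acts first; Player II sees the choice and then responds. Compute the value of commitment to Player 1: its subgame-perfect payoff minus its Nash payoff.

Player II best-responds to each possible Player 1 move:
- A → Player II plays P (best of 9, 5, 1, 7, 6); Player 1 gets 0.
- B → Player II plays P (best of 12, 2, 9, 5, 6); Player 1 gets 5.
- C → Player II plays S (best of 4, 8, 8, 12, 10); Player 1 gets 11.
- D → Player II plays Q (best of 1, 12, 1, 10, 4); Player 1 gets 0.
- E → Player II plays T (best of 3, 8, 3, 10, 12); Player 1 gets 9.
Among 0, 5, 11, 0, 9, the best is 11 at C. Subgame-perfect outcome: (C, S) with payoffs (11, 12).
Under simultaneous play:
Player 1's best replies: P→D; Q→B; R→E; S→C; T→D.
Player II's best replies: A→P; B→P; C→S; D→Q; E→T.
The unique mutual best reply is (C, S), giving (11, 12).
Player 1's commitment gain: 11 − 11 = 0.

0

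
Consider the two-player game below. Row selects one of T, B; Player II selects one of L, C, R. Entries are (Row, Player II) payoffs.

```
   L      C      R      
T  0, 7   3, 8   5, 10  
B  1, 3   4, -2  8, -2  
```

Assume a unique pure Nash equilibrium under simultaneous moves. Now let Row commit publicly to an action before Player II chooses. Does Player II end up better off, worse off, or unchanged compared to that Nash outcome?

Player II best-responds to each possible Row move:
- T → Player II plays R (best of 7, 8, 10); Row gets 5.
- B → Player II plays L (best of 3, -2, -2); Row gets 1.
Row's induced payoffs are 5, 1, so Row commits to T. Subgame-perfect outcome: (T, R) with payoffs (5, 10).
Now find the simultaneous Nash equilibrium.
Row's best replies: L→B; C→B; R→B.
Player II's best replies: T→R; B→L.
The unique mutual best reply is (B, L), giving (1, 3).
Player II earns 10 sequentially versus 3 at the Nash outcome: better off.

better off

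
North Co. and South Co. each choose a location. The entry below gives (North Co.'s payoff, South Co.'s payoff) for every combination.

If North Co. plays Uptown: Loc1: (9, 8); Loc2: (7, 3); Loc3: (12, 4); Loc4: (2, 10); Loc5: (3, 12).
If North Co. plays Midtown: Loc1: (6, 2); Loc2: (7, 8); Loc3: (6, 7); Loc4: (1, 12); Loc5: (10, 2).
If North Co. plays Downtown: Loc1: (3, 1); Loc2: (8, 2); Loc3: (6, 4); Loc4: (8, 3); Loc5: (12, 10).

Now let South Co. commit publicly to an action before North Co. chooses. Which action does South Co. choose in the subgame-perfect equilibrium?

Loc5

Backward induction with South Co. moving first.
- Loc1 → North Co. plays Uptown (best of 9, 6, 3); South Co. gets 8.
- Loc2 → North Co. plays Downtown (best of 7, 7, 8); South Co. gets 2.
- Loc3 → North Co. plays Uptown (best of 12, 6, 6); South Co. gets 4.
- Loc4 → North Co. plays Downtown (best of 2, 1, 8); South Co. gets 3.
- Loc5 → North Co. plays Downtown (best of 3, 10, 12); South Co. gets 10.
South Co.'s induced payoffs are 8, 2, 4, 3, 10, so South Co. commits to Loc5. Subgame-perfect outcome: (Downtown, Loc5) with payoffs (12, 10).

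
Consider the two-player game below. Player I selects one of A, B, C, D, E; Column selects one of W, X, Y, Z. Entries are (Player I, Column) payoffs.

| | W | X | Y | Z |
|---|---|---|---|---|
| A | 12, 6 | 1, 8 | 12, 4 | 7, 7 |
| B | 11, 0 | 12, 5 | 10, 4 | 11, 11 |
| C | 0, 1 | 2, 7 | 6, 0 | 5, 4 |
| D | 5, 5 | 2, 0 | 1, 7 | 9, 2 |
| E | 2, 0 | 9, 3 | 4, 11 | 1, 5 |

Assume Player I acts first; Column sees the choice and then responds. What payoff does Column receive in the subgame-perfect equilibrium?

Backward induction with Player I moving first.
- A → Column plays X (best of 6, 8, 4, 7); Player I gets 1.
- B → Column plays Z (best of 0, 5, 4, 11); Player I gets 11.
- C → Column plays X (best of 1, 7, 0, 4); Player I gets 2.
- D → Column plays Y (best of 5, 0, 7, 2); Player I gets 1.
- E → Column plays Y (best of 0, 3, 11, 5); Player I gets 4.
Among 1, 11, 2, 1, 4, the best is 11 at B. Subgame-perfect outcome: (B, Z) with payoffs (11, 11).

11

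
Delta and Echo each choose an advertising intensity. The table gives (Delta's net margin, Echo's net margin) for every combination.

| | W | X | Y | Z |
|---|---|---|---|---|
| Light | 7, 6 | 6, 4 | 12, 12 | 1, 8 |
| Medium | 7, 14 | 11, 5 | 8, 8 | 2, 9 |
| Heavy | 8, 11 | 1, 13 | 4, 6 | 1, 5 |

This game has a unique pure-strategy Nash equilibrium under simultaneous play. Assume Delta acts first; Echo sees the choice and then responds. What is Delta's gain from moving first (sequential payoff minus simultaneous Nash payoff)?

0

Work backward from Echo's decision.
- Light: BR = Y, leader payoff 12.
- Medium: BR = W, leader payoff 7.
- Heavy: BR = X, leader payoff 1.
Maximizing over 12, 7, 1, Delta chooses Light. Subgame-perfect outcome: (Light, Y) with payoffs (12, 12).
Under simultaneous play:
Delta's best replies: W→Heavy; X→Medium; Y→Light; Z→Medium.
Echo's best replies: Light→Y; Medium→W; Heavy→X.
The unique mutual best reply is (Light, Y), giving (12, 12).
Delta's commitment gain: 12 − 12 = 0.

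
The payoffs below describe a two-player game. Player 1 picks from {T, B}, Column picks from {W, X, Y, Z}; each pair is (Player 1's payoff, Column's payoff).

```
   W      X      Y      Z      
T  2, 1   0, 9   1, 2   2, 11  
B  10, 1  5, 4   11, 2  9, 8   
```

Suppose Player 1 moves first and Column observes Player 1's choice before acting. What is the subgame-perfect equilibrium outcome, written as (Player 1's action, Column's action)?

Solve by backward induction (Player 1 leads).
- T: Column compares 1, 9, 2, 11 and picks Z; Player 1 would get 2.
- B: Column compares 1, 4, 2, 8 and picks Z; Player 1 would get 9.
Maximizing over 2, 9, Player 1 chooses B. Subgame-perfect outcome: (B, Z) with payoffs (9, 8).

(B, Z)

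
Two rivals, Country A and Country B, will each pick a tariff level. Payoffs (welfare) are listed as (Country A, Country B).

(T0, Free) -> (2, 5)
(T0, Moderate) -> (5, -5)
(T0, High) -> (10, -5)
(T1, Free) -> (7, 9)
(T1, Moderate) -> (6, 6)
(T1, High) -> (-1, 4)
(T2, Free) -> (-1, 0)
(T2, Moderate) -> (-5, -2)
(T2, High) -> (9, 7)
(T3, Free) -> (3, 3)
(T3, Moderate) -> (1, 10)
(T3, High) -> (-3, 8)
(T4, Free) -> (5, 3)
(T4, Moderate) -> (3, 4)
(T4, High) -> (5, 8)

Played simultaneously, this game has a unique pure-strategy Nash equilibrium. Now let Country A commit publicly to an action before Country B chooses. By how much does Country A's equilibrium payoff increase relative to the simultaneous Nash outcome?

2

Work backward from Country B's decision.
- T0: Country B compares 5, -5, -5 and picks Free; Country A would get 2.
- T1: Country B compares 9, 6, 4 and picks Free; Country A would get 7.
- T2: Country B compares 0, -2, 7 and picks High; Country A would get 9.
- T3: Country B compares 3, 10, 8 and picks Moderate; Country A would get 1.
- T4: Country B compares 3, 4, 8 and picks High; Country A would get 5.
Maximizing over 2, 7, 9, 1, 5, Country A chooses T2. Subgame-perfect outcome: (T2, High) with payoffs (9, 7).
For the simultaneous game, intersect best replies.
Country A's best replies: Free→T1; Moderate→T1; High→T0.
Country B's best replies: T0→Free; T1→Free; T2→High; T3→Moderate; T4→High.
The unique mutual best reply is (T1, Free), giving (7, 9).
Country A's commitment gain: 9 − 7 = 2.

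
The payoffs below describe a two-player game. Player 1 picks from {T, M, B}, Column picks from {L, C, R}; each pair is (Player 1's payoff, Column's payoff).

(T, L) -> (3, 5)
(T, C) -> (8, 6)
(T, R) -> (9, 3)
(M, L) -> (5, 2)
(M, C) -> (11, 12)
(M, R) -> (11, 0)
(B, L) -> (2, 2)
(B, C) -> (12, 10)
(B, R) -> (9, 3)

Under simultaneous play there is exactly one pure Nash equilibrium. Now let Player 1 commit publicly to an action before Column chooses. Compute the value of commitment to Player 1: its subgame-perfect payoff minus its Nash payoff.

Solve by backward induction (Player 1 leads).
- T → Column plays C (best of 5, 6, 3); Player 1 gets 8.
- M → Column plays C (best of 2, 12, 0); Player 1 gets 11.
- B → Column plays C (best of 2, 10, 3); Player 1 gets 12.
Player 1's induced payoffs are 8, 11, 12, so Player 1 commits to B. Subgame-perfect outcome: (B, C) with payoffs (12, 10).
Now find the simultaneous Nash equilibrium.
Player 1's best replies: L→M; C→B; R→M.
Column's best replies: T→C; M→C; B→C.
The unique mutual best reply is (B, C), giving (12, 10).
Player 1's commitment gain: 12 − 12 = 0.

0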